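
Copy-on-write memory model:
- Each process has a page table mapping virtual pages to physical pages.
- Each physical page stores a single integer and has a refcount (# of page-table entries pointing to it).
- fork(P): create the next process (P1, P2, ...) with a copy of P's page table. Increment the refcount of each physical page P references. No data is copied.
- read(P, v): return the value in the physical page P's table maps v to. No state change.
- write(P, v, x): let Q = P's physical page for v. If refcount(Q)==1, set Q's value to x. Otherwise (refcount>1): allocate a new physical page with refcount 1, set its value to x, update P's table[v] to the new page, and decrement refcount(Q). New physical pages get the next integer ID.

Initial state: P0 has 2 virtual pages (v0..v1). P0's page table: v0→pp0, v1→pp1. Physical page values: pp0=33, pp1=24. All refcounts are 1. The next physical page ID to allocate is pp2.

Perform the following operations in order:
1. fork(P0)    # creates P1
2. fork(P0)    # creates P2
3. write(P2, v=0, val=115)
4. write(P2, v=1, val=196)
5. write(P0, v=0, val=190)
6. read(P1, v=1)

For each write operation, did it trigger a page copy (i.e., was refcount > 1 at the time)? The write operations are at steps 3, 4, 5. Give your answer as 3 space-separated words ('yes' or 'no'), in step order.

Op 1: fork(P0) -> P1. 2 ppages; refcounts: pp0:2 pp1:2
Op 2: fork(P0) -> P2. 2 ppages; refcounts: pp0:3 pp1:3
Op 3: write(P2, v0, 115). refcount(pp0)=3>1 -> COPY to pp2. 3 ppages; refcounts: pp0:2 pp1:3 pp2:1
Op 4: write(P2, v1, 196). refcount(pp1)=3>1 -> COPY to pp3. 4 ppages; refcounts: pp0:2 pp1:2 pp2:1 pp3:1
Op 5: write(P0, v0, 190). refcount(pp0)=2>1 -> COPY to pp4. 5 ppages; refcounts: pp0:1 pp1:2 pp2:1 pp3:1 pp4:1
Op 6: read(P1, v1) -> 24. No state change.

yes yes yes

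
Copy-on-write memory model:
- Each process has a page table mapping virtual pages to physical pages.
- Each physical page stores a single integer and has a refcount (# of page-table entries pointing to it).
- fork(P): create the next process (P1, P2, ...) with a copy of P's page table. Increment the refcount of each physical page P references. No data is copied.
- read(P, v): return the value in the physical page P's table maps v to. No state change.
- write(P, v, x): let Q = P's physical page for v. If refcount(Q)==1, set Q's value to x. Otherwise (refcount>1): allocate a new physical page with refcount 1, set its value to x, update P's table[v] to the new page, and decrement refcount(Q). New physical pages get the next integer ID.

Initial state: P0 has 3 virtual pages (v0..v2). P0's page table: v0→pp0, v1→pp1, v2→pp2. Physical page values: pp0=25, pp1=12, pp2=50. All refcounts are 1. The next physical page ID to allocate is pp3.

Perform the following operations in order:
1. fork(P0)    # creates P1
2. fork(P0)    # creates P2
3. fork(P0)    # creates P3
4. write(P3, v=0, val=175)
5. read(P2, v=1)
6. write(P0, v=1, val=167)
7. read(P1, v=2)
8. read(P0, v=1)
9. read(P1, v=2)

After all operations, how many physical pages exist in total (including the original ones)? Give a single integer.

Op 1: fork(P0) -> P1. 3 ppages; refcounts: pp0:2 pp1:2 pp2:2
Op 2: fork(P0) -> P2. 3 ppages; refcounts: pp0:3 pp1:3 pp2:3
Op 3: fork(P0) -> P3. 3 ppages; refcounts: pp0:4 pp1:4 pp2:4
Op 4: write(P3, v0, 175). refcount(pp0)=4>1 -> COPY to pp3. 4 ppages; refcounts: pp0:3 pp1:4 pp2:4 pp3:1
Op 5: read(P2, v1) -> 12. No state change.
Op 6: write(P0, v1, 167). refcount(pp1)=4>1 -> COPY to pp4. 5 ppages; refcounts: pp0:3 pp1:3 pp2:4 pp3:1 pp4:1
Op 7: read(P1, v2) -> 50. No state change.
Op 8: read(P0, v1) -> 167. No state change.
Op 9: read(P1, v2) -> 50. No state change.

Answer: 5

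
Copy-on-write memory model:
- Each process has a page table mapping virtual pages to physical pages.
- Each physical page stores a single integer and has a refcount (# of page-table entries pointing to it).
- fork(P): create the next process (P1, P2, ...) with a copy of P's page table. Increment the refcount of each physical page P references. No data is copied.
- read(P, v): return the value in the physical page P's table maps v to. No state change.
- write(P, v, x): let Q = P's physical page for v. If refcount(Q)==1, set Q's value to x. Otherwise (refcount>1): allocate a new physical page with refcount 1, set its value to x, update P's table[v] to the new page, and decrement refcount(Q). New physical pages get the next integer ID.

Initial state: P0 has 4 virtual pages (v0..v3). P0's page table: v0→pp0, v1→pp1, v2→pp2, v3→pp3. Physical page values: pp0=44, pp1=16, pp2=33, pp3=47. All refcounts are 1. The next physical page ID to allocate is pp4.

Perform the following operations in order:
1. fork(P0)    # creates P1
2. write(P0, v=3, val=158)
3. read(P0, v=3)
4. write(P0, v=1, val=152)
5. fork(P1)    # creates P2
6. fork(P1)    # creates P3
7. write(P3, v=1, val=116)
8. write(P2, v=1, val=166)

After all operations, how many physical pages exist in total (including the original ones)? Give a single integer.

Op 1: fork(P0) -> P1. 4 ppages; refcounts: pp0:2 pp1:2 pp2:2 pp3:2
Op 2: write(P0, v3, 158). refcount(pp3)=2>1 -> COPY to pp4. 5 ppages; refcounts: pp0:2 pp1:2 pp2:2 pp3:1 pp4:1
Op 3: read(P0, v3) -> 158. No state change.
Op 4: write(P0, v1, 152). refcount(pp1)=2>1 -> COPY to pp5. 6 ppages; refcounts: pp0:2 pp1:1 pp2:2 pp3:1 pp4:1 pp5:1
Op 5: fork(P1) -> P2. 6 ppages; refcounts: pp0:3 pp1:2 pp2:3 pp3:2 pp4:1 pp5:1
Op 6: fork(P1) -> P3. 6 ppages; refcounts: pp0:4 pp1:3 pp2:4 pp3:3 pp4:1 pp5:1
Op 7: write(P3, v1, 116). refcount(pp1)=3>1 -> COPY to pp6. 7 ppages; refcounts: pp0:4 pp1:2 pp2:4 pp3:3 pp4:1 pp5:1 pp6:1
Op 8: write(P2, v1, 166). refcount(pp1)=2>1 -> COPY to pp7. 8 ppages; refcounts: pp0:4 pp1:1 pp2:4 pp3:3 pp4:1 pp5:1 pp6:1 pp7:1

Answer: 8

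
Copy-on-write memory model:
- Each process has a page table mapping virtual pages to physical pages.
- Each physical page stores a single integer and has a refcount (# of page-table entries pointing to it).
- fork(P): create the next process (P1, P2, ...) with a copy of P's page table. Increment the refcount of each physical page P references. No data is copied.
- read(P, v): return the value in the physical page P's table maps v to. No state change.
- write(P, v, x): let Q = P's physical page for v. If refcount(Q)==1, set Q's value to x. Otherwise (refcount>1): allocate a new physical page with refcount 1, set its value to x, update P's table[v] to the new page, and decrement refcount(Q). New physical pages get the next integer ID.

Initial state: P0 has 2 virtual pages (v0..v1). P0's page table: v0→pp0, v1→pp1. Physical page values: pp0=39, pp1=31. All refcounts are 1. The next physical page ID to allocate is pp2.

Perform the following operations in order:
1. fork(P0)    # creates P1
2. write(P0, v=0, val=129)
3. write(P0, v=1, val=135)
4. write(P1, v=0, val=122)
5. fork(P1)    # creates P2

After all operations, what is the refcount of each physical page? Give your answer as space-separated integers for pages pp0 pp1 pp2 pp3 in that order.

Op 1: fork(P0) -> P1. 2 ppages; refcounts: pp0:2 pp1:2
Op 2: write(P0, v0, 129). refcount(pp0)=2>1 -> COPY to pp2. 3 ppages; refcounts: pp0:1 pp1:2 pp2:1
Op 3: write(P0, v1, 135). refcount(pp1)=2>1 -> COPY to pp3. 4 ppages; refcounts: pp0:1 pp1:1 pp2:1 pp3:1
Op 4: write(P1, v0, 122). refcount(pp0)=1 -> write in place. 4 ppages; refcounts: pp0:1 pp1:1 pp2:1 pp3:1
Op 5: fork(P1) -> P2. 4 ppages; refcounts: pp0:2 pp1:2 pp2:1 pp3:1

Answer: 2 2 1 1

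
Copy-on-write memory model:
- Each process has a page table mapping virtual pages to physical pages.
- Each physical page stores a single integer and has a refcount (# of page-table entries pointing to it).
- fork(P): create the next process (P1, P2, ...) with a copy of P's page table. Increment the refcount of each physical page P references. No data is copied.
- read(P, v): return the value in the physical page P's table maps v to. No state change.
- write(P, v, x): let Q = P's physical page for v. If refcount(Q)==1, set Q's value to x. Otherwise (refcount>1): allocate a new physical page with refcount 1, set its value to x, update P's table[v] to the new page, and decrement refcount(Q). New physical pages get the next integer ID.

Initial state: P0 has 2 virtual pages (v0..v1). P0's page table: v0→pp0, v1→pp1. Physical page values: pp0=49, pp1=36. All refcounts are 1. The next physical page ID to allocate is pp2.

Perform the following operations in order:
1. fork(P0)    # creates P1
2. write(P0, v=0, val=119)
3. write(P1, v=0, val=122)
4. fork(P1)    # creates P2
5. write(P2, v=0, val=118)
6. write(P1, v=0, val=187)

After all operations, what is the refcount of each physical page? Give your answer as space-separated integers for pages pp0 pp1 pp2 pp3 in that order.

Answer: 1 3 1 1

Derivation:
Op 1: fork(P0) -> P1. 2 ppages; refcounts: pp0:2 pp1:2
Op 2: write(P0, v0, 119). refcount(pp0)=2>1 -> COPY to pp2. 3 ppages; refcounts: pp0:1 pp1:2 pp2:1
Op 3: write(P1, v0, 122). refcount(pp0)=1 -> write in place. 3 ppages; refcounts: pp0:1 pp1:2 pp2:1
Op 4: fork(P1) -> P2. 3 ppages; refcounts: pp0:2 pp1:3 pp2:1
Op 5: write(P2, v0, 118). refcount(pp0)=2>1 -> COPY to pp3. 4 ppages; refcounts: pp0:1 pp1:3 pp2:1 pp3:1
Op 6: write(P1, v0, 187). refcount(pp0)=1 -> write in place. 4 ppages; refcounts: pp0:1 pp1:3 pp2:1 pp3:1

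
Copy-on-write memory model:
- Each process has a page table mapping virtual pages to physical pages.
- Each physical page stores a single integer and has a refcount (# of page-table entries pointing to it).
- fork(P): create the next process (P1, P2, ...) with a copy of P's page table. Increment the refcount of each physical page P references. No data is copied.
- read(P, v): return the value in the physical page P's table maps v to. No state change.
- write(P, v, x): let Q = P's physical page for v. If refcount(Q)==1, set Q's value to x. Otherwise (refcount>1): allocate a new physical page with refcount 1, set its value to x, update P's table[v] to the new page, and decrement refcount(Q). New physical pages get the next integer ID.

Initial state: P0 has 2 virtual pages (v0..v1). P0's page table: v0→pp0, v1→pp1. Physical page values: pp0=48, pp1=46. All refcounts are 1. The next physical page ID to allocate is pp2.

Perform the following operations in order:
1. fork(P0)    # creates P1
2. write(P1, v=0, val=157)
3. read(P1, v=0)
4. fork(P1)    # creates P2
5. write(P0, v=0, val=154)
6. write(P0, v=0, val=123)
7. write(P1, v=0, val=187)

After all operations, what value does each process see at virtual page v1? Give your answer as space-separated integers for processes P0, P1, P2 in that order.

Answer: 46 46 46

Derivation:
Op 1: fork(P0) -> P1. 2 ppages; refcounts: pp0:2 pp1:2
Op 2: write(P1, v0, 157). refcount(pp0)=2>1 -> COPY to pp2. 3 ppages; refcounts: pp0:1 pp1:2 pp2:1
Op 3: read(P1, v0) -> 157. No state change.
Op 4: fork(P1) -> P2. 3 ppages; refcounts: pp0:1 pp1:3 pp2:2
Op 5: write(P0, v0, 154). refcount(pp0)=1 -> write in place. 3 ppages; refcounts: pp0:1 pp1:3 pp2:2
Op 6: write(P0, v0, 123). refcount(pp0)=1 -> write in place. 3 ppages; refcounts: pp0:1 pp1:3 pp2:2
Op 7: write(P1, v0, 187). refcount(pp2)=2>1 -> COPY to pp3. 4 ppages; refcounts: pp0:1 pp1:3 pp2:1 pp3:1
P0: v1 -> pp1 = 46
P1: v1 -> pp1 = 46
P2: v1 -> pp1 = 46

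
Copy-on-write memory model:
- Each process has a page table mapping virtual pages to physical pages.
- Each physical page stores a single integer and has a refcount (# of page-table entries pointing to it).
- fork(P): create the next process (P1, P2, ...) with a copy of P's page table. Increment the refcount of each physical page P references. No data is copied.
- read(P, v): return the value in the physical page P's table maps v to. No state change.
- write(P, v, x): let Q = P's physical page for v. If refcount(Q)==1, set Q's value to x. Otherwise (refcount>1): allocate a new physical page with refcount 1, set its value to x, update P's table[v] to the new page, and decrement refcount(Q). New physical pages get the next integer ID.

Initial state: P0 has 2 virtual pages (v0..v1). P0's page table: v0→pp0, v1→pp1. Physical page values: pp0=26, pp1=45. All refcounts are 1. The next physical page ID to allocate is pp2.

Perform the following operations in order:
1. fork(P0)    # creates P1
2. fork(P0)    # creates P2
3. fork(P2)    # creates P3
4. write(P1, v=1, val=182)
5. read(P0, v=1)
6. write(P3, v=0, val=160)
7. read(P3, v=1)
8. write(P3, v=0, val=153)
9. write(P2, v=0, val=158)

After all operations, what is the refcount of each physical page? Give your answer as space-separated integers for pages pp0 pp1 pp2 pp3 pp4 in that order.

Answer: 2 3 1 1 1

Derivation:
Op 1: fork(P0) -> P1. 2 ppages; refcounts: pp0:2 pp1:2
Op 2: fork(P0) -> P2. 2 ppages; refcounts: pp0:3 pp1:3
Op 3: fork(P2) -> P3. 2 ppages; refcounts: pp0:4 pp1:4
Op 4: write(P1, v1, 182). refcount(pp1)=4>1 -> COPY to pp2. 3 ppages; refcounts: pp0:4 pp1:3 pp2:1
Op 5: read(P0, v1) -> 45. No state change.
Op 6: write(P3, v0, 160). refcount(pp0)=4>1 -> COPY to pp3. 4 ppages; refcounts: pp0:3 pp1:3 pp2:1 pp3:1
Op 7: read(P3, v1) -> 45. No state change.
Op 8: write(P3, v0, 153). refcount(pp3)=1 -> write in place. 4 ppages; refcounts: pp0:3 pp1:3 pp2:1 pp3:1
Op 9: write(P2, v0, 158). refcount(pp0)=3>1 -> COPY to pp4. 5 ppages; refcounts: pp0:2 pp1:3 pp2:1 pp3:1 pp4:1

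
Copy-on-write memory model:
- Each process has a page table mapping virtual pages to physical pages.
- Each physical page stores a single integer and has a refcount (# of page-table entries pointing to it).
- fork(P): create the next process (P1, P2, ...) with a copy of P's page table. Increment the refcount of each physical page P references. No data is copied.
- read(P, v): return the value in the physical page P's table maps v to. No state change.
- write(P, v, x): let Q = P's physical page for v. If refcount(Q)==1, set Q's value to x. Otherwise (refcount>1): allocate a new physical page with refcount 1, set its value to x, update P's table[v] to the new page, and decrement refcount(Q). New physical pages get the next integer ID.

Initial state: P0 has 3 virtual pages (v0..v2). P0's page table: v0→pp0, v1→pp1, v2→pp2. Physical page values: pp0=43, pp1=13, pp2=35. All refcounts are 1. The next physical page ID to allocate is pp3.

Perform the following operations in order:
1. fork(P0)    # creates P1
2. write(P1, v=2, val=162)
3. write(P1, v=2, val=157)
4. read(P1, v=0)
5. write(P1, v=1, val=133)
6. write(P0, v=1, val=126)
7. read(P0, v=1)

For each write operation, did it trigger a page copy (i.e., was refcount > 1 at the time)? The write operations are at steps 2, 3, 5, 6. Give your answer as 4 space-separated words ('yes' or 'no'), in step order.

Op 1: fork(P0) -> P1. 3 ppages; refcounts: pp0:2 pp1:2 pp2:2
Op 2: write(P1, v2, 162). refcount(pp2)=2>1 -> COPY to pp3. 4 ppages; refcounts: pp0:2 pp1:2 pp2:1 pp3:1
Op 3: write(P1, v2, 157). refcount(pp3)=1 -> write in place. 4 ppages; refcounts: pp0:2 pp1:2 pp2:1 pp3:1
Op 4: read(P1, v0) -> 43. No state change.
Op 5: write(P1, v1, 133). refcount(pp1)=2>1 -> COPY to pp4. 5 ppages; refcounts: pp0:2 pp1:1 pp2:1 pp3:1 pp4:1
Op 6: write(P0, v1, 126). refcount(pp1)=1 -> write in place. 5 ppages; refcounts: pp0:2 pp1:1 pp2:1 pp3:1 pp4:1
Op 7: read(P0, v1) -> 126. No state change.

yes no yes no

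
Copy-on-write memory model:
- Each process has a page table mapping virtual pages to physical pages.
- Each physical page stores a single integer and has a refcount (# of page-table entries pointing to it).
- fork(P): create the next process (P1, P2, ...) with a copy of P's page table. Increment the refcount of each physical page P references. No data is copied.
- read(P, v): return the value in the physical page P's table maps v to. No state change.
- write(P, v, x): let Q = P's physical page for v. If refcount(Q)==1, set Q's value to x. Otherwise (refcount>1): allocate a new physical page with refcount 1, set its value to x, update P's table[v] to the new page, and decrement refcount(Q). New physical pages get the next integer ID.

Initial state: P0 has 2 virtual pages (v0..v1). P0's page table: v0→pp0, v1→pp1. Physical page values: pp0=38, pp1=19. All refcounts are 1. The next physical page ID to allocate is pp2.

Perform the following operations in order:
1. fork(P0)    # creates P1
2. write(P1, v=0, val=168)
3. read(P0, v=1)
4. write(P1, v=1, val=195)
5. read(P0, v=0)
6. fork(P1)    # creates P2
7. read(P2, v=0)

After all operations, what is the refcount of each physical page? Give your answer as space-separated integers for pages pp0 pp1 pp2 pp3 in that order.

Op 1: fork(P0) -> P1. 2 ppages; refcounts: pp0:2 pp1:2
Op 2: write(P1, v0, 168). refcount(pp0)=2>1 -> COPY to pp2. 3 ppages; refcounts: pp0:1 pp1:2 pp2:1
Op 3: read(P0, v1) -> 19. No state change.
Op 4: write(P1, v1, 195). refcount(pp1)=2>1 -> COPY to pp3. 4 ppages; refcounts: pp0:1 pp1:1 pp2:1 pp3:1
Op 5: read(P0, v0) -> 38. No state change.
Op 6: fork(P1) -> P2. 4 ppages; refcounts: pp0:1 pp1:1 pp2:2 pp3:2
Op 7: read(P2, v0) -> 168. No state change.

Answer: 1 1 2 2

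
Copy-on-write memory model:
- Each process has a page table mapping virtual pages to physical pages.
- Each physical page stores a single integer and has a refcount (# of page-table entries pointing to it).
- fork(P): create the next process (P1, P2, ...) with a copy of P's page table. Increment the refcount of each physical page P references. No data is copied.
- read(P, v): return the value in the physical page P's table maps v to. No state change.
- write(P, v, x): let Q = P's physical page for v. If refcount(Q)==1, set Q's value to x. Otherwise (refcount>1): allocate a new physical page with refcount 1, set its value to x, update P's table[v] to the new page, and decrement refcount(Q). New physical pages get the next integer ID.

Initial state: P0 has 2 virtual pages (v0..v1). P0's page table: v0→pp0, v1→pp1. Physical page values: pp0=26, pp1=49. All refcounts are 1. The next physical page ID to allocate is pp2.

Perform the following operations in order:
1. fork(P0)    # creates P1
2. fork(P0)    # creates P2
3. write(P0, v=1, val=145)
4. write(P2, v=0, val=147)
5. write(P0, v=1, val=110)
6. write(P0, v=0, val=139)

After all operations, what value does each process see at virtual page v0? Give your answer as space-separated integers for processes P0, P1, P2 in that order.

Answer: 139 26 147

Derivation:
Op 1: fork(P0) -> P1. 2 ppages; refcounts: pp0:2 pp1:2
Op 2: fork(P0) -> P2. 2 ppages; refcounts: pp0:3 pp1:3
Op 3: write(P0, v1, 145). refcount(pp1)=3>1 -> COPY to pp2. 3 ppages; refcounts: pp0:3 pp1:2 pp2:1
Op 4: write(P2, v0, 147). refcount(pp0)=3>1 -> COPY to pp3. 4 ppages; refcounts: pp0:2 pp1:2 pp2:1 pp3:1
Op 5: write(P0, v1, 110). refcount(pp2)=1 -> write in place. 4 ppages; refcounts: pp0:2 pp1:2 pp2:1 pp3:1
Op 6: write(P0, v0, 139). refcount(pp0)=2>1 -> COPY to pp4. 5 ppages; refcounts: pp0:1 pp1:2 pp2:1 pp3:1 pp4:1
P0: v0 -> pp4 = 139
P1: v0 -> pp0 = 26
P2: v0 -> pp3 = 147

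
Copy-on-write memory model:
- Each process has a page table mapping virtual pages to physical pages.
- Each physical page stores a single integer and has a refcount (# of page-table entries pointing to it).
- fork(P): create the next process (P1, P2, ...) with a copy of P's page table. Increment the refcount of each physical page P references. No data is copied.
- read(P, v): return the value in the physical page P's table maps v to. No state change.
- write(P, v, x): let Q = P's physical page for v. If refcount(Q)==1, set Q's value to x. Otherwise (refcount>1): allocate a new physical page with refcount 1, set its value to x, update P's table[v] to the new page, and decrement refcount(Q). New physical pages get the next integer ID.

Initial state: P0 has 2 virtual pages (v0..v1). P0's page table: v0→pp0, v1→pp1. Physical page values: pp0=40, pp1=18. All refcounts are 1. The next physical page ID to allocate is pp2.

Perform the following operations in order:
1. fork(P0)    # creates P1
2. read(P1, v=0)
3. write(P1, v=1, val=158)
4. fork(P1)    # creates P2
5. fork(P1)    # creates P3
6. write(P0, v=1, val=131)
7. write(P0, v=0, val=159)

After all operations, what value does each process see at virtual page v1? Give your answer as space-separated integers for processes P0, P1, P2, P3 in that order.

Answer: 131 158 158 158

Derivation:
Op 1: fork(P0) -> P1. 2 ppages; refcounts: pp0:2 pp1:2
Op 2: read(P1, v0) -> 40. No state change.
Op 3: write(P1, v1, 158). refcount(pp1)=2>1 -> COPY to pp2. 3 ppages; refcounts: pp0:2 pp1:1 pp2:1
Op 4: fork(P1) -> P2. 3 ppages; refcounts: pp0:3 pp1:1 pp2:2
Op 5: fork(P1) -> P3. 3 ppages; refcounts: pp0:4 pp1:1 pp2:3
Op 6: write(P0, v1, 131). refcount(pp1)=1 -> write in place. 3 ppages; refcounts: pp0:4 pp1:1 pp2:3
Op 7: write(P0, v0, 159). refcount(pp0)=4>1 -> COPY to pp3. 4 ppages; refcounts: pp0:3 pp1:1 pp2:3 pp3:1
P0: v1 -> pp1 = 131
P1: v1 -> pp2 = 158
P2: v1 -> pp2 = 158
P3: v1 -> pp2 = 158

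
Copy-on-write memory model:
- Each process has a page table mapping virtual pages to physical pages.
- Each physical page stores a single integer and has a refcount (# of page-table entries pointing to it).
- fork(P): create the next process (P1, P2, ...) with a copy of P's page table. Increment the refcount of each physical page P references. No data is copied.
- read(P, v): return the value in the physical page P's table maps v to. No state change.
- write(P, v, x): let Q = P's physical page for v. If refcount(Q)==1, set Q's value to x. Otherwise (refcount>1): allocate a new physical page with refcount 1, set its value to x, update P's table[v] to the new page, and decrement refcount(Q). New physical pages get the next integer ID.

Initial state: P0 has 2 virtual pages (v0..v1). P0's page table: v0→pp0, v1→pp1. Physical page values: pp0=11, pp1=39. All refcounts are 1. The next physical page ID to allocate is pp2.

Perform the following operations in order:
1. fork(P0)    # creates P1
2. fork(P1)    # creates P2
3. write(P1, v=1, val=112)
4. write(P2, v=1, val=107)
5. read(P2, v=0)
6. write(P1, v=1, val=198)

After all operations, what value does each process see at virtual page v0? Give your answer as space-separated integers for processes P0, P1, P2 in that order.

Answer: 11 11 11

Derivation:
Op 1: fork(P0) -> P1. 2 ppages; refcounts: pp0:2 pp1:2
Op 2: fork(P1) -> P2. 2 ppages; refcounts: pp0:3 pp1:3
Op 3: write(P1, v1, 112). refcount(pp1)=3>1 -> COPY to pp2. 3 ppages; refcounts: pp0:3 pp1:2 pp2:1
Op 4: write(P2, v1, 107). refcount(pp1)=2>1 -> COPY to pp3. 4 ppages; refcounts: pp0:3 pp1:1 pp2:1 pp3:1
Op 5: read(P2, v0) -> 11. No state change.
Op 6: write(P1, v1, 198). refcount(pp2)=1 -> write in place. 4 ppages; refcounts: pp0:3 pp1:1 pp2:1 pp3:1
P0: v0 -> pp0 = 11
P1: v0 -> pp0 = 11
P2: v0 -> pp0 = 11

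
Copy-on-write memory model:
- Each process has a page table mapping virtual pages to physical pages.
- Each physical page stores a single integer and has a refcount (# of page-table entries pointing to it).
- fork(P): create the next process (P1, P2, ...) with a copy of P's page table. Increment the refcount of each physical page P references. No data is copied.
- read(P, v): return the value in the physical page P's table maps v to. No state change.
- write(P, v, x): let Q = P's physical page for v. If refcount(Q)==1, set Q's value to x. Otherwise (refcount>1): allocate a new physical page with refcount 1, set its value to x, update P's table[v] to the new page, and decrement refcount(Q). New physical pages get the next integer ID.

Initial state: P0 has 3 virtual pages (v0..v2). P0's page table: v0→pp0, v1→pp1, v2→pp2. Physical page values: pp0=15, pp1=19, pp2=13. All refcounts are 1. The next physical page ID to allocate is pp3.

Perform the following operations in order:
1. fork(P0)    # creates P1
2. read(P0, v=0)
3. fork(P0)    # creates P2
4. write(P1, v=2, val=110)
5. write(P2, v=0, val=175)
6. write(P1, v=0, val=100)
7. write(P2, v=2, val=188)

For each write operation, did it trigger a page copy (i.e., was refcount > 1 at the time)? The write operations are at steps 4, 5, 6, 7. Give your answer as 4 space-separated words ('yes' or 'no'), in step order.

Op 1: fork(P0) -> P1. 3 ppages; refcounts: pp0:2 pp1:2 pp2:2
Op 2: read(P0, v0) -> 15. No state change.
Op 3: fork(P0) -> P2. 3 ppages; refcounts: pp0:3 pp1:3 pp2:3
Op 4: write(P1, v2, 110). refcount(pp2)=3>1 -> COPY to pp3. 4 ppages; refcounts: pp0:3 pp1:3 pp2:2 pp3:1
Op 5: write(P2, v0, 175). refcount(pp0)=3>1 -> COPY to pp4. 5 ppages; refcounts: pp0:2 pp1:3 pp2:2 pp3:1 pp4:1
Op 6: write(P1, v0, 100). refcount(pp0)=2>1 -> COPY to pp5. 6 ppages; refcounts: pp0:1 pp1:3 pp2:2 pp3:1 pp4:1 pp5:1
Op 7: write(P2, v2, 188). refcount(pp2)=2>1 -> COPY to pp6. 7 ppages; refcounts: pp0:1 pp1:3 pp2:1 pp3:1 pp4:1 pp5:1 pp6:1

yes yes yes yes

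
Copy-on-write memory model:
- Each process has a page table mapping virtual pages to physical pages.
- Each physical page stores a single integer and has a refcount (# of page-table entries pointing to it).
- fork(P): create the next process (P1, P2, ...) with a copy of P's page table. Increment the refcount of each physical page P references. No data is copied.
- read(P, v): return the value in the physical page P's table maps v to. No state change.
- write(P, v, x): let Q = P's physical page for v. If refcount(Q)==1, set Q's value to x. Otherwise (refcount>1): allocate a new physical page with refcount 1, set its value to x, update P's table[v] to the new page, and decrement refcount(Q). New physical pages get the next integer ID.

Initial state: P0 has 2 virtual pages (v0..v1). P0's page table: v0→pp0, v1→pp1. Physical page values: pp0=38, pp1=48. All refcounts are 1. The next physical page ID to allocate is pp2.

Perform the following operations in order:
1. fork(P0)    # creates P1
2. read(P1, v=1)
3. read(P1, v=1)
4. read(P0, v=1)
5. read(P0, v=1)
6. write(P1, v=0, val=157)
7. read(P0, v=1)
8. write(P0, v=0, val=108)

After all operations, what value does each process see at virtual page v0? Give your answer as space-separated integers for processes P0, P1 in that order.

Op 1: fork(P0) -> P1. 2 ppages; refcounts: pp0:2 pp1:2
Op 2: read(P1, v1) -> 48. No state change.
Op 3: read(P1, v1) -> 48. No state change.
Op 4: read(P0, v1) -> 48. No state change.
Op 5: read(P0, v1) -> 48. No state change.
Op 6: write(P1, v0, 157). refcount(pp0)=2>1 -> COPY to pp2. 3 ppages; refcounts: pp0:1 pp1:2 pp2:1
Op 7: read(P0, v1) -> 48. No state change.
Op 8: write(P0, v0, 108). refcount(pp0)=1 -> write in place. 3 ppages; refcounts: pp0:1 pp1:2 pp2:1
P0: v0 -> pp0 = 108
P1: v0 -> pp2 = 157

Answer: 108 157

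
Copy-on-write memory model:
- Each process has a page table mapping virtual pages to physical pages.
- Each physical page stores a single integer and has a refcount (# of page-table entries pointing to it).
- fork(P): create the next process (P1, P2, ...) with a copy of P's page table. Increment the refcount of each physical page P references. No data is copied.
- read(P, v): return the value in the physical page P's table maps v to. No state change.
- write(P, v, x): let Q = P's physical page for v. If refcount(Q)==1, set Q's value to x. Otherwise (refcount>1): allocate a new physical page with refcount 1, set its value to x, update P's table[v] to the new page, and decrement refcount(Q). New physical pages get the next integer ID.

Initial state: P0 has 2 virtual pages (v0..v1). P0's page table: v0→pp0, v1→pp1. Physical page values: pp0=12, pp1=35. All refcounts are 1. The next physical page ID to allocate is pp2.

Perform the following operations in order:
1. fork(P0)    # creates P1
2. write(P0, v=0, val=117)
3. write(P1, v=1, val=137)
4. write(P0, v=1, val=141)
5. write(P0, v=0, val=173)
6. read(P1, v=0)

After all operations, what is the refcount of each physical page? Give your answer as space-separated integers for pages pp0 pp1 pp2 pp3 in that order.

Op 1: fork(P0) -> P1. 2 ppages; refcounts: pp0:2 pp1:2
Op 2: write(P0, v0, 117). refcount(pp0)=2>1 -> COPY to pp2. 3 ppages; refcounts: pp0:1 pp1:2 pp2:1
Op 3: write(P1, v1, 137). refcount(pp1)=2>1 -> COPY to pp3. 4 ppages; refcounts: pp0:1 pp1:1 pp2:1 pp3:1
Op 4: write(P0, v1, 141). refcount(pp1)=1 -> write in place. 4 ppages; refcounts: pp0:1 pp1:1 pp2:1 pp3:1
Op 5: write(P0, v0, 173). refcount(pp2)=1 -> write in place. 4 ppages; refcounts: pp0:1 pp1:1 pp2:1 pp3:1
Op 6: read(P1, v0) -> 12. No state change.

Answer: 1 1 1 1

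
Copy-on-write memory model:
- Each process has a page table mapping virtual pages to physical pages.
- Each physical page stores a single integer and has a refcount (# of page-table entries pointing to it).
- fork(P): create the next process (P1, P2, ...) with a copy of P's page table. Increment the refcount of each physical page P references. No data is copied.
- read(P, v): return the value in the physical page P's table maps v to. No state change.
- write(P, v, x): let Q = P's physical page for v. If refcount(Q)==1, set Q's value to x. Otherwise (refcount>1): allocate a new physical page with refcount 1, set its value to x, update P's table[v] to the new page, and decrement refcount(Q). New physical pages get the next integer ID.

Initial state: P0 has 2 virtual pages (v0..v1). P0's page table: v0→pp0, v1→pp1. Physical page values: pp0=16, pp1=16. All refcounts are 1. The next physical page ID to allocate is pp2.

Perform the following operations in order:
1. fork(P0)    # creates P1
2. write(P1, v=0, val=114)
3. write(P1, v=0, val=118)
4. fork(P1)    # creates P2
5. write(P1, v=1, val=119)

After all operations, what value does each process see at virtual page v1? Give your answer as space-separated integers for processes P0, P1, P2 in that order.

Answer: 16 119 16

Derivation:
Op 1: fork(P0) -> P1. 2 ppages; refcounts: pp0:2 pp1:2
Op 2: write(P1, v0, 114). refcount(pp0)=2>1 -> COPY to pp2. 3 ppages; refcounts: pp0:1 pp1:2 pp2:1
Op 3: write(P1, v0, 118). refcount(pp2)=1 -> write in place. 3 ppages; refcounts: pp0:1 pp1:2 pp2:1
Op 4: fork(P1) -> P2. 3 ppages; refcounts: pp0:1 pp1:3 pp2:2
Op 5: write(P1, v1, 119). refcount(pp1)=3>1 -> COPY to pp3. 4 ppages; refcounts: pp0:1 pp1:2 pp2:2 pp3:1
P0: v1 -> pp1 = 16
P1: v1 -> pp3 = 119
P2: v1 -> pp1 = 16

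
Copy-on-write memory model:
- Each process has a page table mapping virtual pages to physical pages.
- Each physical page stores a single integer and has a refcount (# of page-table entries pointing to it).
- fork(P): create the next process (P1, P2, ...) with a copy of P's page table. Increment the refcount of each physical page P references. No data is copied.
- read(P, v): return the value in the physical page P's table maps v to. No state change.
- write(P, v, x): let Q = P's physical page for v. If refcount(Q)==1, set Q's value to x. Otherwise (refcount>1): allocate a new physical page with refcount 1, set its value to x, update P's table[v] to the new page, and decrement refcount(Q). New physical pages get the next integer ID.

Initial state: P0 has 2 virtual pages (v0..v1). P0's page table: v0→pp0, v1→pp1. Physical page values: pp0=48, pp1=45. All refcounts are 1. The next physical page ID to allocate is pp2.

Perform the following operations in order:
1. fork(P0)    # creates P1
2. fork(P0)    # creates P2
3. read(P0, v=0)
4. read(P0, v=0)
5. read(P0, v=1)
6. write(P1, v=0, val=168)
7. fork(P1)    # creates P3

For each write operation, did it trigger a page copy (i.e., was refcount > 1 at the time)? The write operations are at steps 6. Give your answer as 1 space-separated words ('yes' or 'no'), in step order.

Op 1: fork(P0) -> P1. 2 ppages; refcounts: pp0:2 pp1:2
Op 2: fork(P0) -> P2. 2 ppages; refcounts: pp0:3 pp1:3
Op 3: read(P0, v0) -> 48. No state change.
Op 4: read(P0, v0) -> 48. No state change.
Op 5: read(P0, v1) -> 45. No state change.
Op 6: write(P1, v0, 168). refcount(pp0)=3>1 -> COPY to pp2. 3 ppages; refcounts: pp0:2 pp1:3 pp2:1
Op 7: fork(P1) -> P3. 3 ppages; refcounts: pp0:2 pp1:4 pp2:2

yes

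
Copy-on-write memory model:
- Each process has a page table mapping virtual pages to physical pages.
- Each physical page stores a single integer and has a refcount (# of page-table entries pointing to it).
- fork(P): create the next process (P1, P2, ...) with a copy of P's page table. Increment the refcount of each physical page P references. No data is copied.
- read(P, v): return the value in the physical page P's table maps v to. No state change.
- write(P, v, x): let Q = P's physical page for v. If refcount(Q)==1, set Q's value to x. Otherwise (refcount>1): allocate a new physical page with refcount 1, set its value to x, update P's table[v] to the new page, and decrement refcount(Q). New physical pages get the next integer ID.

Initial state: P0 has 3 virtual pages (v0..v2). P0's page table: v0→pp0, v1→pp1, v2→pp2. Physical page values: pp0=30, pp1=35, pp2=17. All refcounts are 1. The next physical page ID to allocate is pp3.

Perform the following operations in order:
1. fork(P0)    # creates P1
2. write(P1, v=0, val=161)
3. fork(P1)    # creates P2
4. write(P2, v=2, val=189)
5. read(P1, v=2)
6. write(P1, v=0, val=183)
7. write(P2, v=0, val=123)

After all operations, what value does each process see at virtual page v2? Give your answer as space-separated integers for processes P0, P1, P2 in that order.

Answer: 17 17 189

Derivation:
Op 1: fork(P0) -> P1. 3 ppages; refcounts: pp0:2 pp1:2 pp2:2
Op 2: write(P1, v0, 161). refcount(pp0)=2>1 -> COPY to pp3. 4 ppages; refcounts: pp0:1 pp1:2 pp2:2 pp3:1
Op 3: fork(P1) -> P2. 4 ppages; refcounts: pp0:1 pp1:3 pp2:3 pp3:2
Op 4: write(P2, v2, 189). refcount(pp2)=3>1 -> COPY to pp4. 5 ppages; refcounts: pp0:1 pp1:3 pp2:2 pp3:2 pp4:1
Op 5: read(P1, v2) -> 17. No state change.
Op 6: write(P1, v0, 183). refcount(pp3)=2>1 -> COPY to pp5. 6 ppages; refcounts: pp0:1 pp1:3 pp2:2 pp3:1 pp4:1 pp5:1
Op 7: write(P2, v0, 123). refcount(pp3)=1 -> write in place. 6 ppages; refcounts: pp0:1 pp1:3 pp2:2 pp3:1 pp4:1 pp5:1
P0: v2 -> pp2 = 17
P1: v2 -> pp2 = 17
P2: v2 -> pp4 = 189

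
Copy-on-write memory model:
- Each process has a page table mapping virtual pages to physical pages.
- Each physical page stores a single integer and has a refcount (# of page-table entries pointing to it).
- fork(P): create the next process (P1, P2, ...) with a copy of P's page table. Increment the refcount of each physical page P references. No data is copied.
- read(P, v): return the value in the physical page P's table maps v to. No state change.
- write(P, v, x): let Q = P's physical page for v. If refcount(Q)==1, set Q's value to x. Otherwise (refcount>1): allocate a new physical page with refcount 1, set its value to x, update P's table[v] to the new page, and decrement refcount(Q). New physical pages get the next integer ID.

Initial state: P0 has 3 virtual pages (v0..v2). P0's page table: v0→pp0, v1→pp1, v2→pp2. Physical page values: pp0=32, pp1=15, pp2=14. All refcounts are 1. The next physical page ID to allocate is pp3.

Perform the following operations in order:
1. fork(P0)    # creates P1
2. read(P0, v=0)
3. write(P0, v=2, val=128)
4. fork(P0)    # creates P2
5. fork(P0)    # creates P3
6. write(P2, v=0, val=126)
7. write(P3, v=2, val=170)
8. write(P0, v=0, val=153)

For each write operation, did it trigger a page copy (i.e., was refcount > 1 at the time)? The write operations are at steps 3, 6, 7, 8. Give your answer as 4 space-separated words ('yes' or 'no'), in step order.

Op 1: fork(P0) -> P1. 3 ppages; refcounts: pp0:2 pp1:2 pp2:2
Op 2: read(P0, v0) -> 32. No state change.
Op 3: write(P0, v2, 128). refcount(pp2)=2>1 -> COPY to pp3. 4 ppages; refcounts: pp0:2 pp1:2 pp2:1 pp3:1
Op 4: fork(P0) -> P2. 4 ppages; refcounts: pp0:3 pp1:3 pp2:1 pp3:2
Op 5: fork(P0) -> P3. 4 ppages; refcounts: pp0:4 pp1:4 pp2:1 pp3:3
Op 6: write(P2, v0, 126). refcount(pp0)=4>1 -> COPY to pp4. 5 ppages; refcounts: pp0:3 pp1:4 pp2:1 pp3:3 pp4:1
Op 7: write(P3, v2, 170). refcount(pp3)=3>1 -> COPY to pp5. 6 ppages; refcounts: pp0:3 pp1:4 pp2:1 pp3:2 pp4:1 pp5:1
Op 8: write(P0, v0, 153). refcount(pp0)=3>1 -> COPY to pp6. 7 ppages; refcounts: pp0:2 pp1:4 pp2:1 pp3:2 pp4:1 pp5:1 pp6:1

yes yes yes yes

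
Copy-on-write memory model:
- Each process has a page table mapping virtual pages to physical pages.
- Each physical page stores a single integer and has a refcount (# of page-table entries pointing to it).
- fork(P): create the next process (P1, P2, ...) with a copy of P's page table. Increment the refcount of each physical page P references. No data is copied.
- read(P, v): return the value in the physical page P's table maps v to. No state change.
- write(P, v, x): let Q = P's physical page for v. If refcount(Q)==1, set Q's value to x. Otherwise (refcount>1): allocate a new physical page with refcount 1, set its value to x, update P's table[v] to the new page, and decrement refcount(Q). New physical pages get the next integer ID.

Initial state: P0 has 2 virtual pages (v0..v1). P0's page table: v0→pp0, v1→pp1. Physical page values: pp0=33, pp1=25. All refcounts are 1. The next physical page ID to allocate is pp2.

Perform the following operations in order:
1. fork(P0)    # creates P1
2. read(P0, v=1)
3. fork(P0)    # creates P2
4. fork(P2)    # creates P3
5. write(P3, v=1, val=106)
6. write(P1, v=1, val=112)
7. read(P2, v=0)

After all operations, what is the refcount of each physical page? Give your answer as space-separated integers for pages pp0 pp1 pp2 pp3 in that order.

Answer: 4 2 1 1

Derivation:
Op 1: fork(P0) -> P1. 2 ppages; refcounts: pp0:2 pp1:2
Op 2: read(P0, v1) -> 25. No state change.
Op 3: fork(P0) -> P2. 2 ppages; refcounts: pp0:3 pp1:3
Op 4: fork(P2) -> P3. 2 ppages; refcounts: pp0:4 pp1:4
Op 5: write(P3, v1, 106). refcount(pp1)=4>1 -> COPY to pp2. 3 ppages; refcounts: pp0:4 pp1:3 pp2:1
Op 6: write(P1, v1, 112). refcount(pp1)=3>1 -> COPY to pp3. 4 ppages; refcounts: pp0:4 pp1:2 pp2:1 pp3:1
Op 7: read(P2, v0) -> 33. No state change.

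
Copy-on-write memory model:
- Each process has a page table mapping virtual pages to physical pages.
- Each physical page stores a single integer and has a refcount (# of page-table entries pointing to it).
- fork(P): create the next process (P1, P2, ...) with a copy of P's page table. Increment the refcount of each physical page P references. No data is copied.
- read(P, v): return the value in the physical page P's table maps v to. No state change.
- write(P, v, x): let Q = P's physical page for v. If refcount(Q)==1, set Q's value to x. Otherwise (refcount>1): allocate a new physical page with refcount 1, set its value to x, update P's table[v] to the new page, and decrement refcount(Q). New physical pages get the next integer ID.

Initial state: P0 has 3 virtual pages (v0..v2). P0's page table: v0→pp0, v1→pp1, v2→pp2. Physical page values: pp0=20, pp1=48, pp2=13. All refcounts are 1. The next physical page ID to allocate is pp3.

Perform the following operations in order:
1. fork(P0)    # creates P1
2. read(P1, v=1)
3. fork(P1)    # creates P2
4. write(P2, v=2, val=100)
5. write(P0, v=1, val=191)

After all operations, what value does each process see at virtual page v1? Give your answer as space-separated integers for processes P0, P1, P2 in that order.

Op 1: fork(P0) -> P1. 3 ppages; refcounts: pp0:2 pp1:2 pp2:2
Op 2: read(P1, v1) -> 48. No state change.
Op 3: fork(P1) -> P2. 3 ppages; refcounts: pp0:3 pp1:3 pp2:3
Op 4: write(P2, v2, 100). refcount(pp2)=3>1 -> COPY to pp3. 4 ppages; refcounts: pp0:3 pp1:3 pp2:2 pp3:1
Op 5: write(P0, v1, 191). refcount(pp1)=3>1 -> COPY to pp4. 5 ppages; refcounts: pp0:3 pp1:2 pp2:2 pp3:1 pp4:1
P0: v1 -> pp4 = 191
P1: v1 -> pp1 = 48
P2: v1 -> pp1 = 48

Answer: 191 48 48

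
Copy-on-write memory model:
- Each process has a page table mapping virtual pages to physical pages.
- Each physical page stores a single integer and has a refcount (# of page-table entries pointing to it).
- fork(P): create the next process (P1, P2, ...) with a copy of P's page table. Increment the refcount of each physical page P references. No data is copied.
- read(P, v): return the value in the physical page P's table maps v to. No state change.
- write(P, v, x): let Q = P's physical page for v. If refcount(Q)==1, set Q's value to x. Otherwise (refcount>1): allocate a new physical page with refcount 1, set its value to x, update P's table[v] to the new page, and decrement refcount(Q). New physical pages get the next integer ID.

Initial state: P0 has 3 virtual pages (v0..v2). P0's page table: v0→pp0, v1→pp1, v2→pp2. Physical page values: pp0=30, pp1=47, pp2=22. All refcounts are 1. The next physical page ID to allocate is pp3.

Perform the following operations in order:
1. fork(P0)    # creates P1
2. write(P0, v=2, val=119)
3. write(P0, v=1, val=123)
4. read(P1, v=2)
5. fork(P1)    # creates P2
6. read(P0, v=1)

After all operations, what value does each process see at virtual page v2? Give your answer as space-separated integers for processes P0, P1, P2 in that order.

Answer: 119 22 22

Derivation:
Op 1: fork(P0) -> P1. 3 ppages; refcounts: pp0:2 pp1:2 pp2:2
Op 2: write(P0, v2, 119). refcount(pp2)=2>1 -> COPY to pp3. 4 ppages; refcounts: pp0:2 pp1:2 pp2:1 pp3:1
Op 3: write(P0, v1, 123). refcount(pp1)=2>1 -> COPY to pp4. 5 ppages; refcounts: pp0:2 pp1:1 pp2:1 pp3:1 pp4:1
Op 4: read(P1, v2) -> 22. No state change.
Op 5: fork(P1) -> P2. 5 ppages; refcounts: pp0:3 pp1:2 pp2:2 pp3:1 pp4:1
Op 6: read(P0, v1) -> 123. No state change.
P0: v2 -> pp3 = 119
P1: v2 -> pp2 = 22
P2: v2 -> pp2 = 22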